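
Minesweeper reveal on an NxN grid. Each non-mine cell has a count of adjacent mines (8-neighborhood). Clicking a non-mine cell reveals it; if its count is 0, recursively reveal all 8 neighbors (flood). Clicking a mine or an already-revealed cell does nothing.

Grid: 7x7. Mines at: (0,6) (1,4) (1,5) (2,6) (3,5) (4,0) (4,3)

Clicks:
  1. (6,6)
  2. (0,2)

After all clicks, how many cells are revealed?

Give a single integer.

Click 1 (6,6) count=0: revealed 17 new [(4,4) (4,5) (4,6) (5,0) (5,1) (5,2) (5,3) (5,4) (5,5) (5,6) (6,0) (6,1) (6,2) (6,3) (6,4) (6,5) (6,6)] -> total=17
Click 2 (0,2) count=0: revealed 16 new [(0,0) (0,1) (0,2) (0,3) (1,0) (1,1) (1,2) (1,3) (2,0) (2,1) (2,2) (2,3) (3,0) (3,1) (3,2) (3,3)] -> total=33

Answer: 33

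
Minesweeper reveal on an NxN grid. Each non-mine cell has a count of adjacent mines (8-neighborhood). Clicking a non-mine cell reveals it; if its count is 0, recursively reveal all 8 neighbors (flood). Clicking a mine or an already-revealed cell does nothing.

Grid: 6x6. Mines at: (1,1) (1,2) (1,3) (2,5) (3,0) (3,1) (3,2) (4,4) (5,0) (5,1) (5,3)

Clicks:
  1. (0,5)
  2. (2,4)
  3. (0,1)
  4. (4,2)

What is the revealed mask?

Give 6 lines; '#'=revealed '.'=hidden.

Click 1 (0,5) count=0: revealed 4 new [(0,4) (0,5) (1,4) (1,5)] -> total=4
Click 2 (2,4) count=2: revealed 1 new [(2,4)] -> total=5
Click 3 (0,1) count=2: revealed 1 new [(0,1)] -> total=6
Click 4 (4,2) count=4: revealed 1 new [(4,2)] -> total=7

Answer: .#..##
....##
....#.
......
..#...
......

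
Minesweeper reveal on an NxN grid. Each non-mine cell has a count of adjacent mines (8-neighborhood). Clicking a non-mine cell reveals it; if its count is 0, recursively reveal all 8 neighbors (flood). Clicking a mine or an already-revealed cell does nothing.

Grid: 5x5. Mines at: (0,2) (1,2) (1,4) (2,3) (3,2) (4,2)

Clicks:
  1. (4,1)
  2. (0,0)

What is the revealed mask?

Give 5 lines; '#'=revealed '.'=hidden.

Click 1 (4,1) count=2: revealed 1 new [(4,1)] -> total=1
Click 2 (0,0) count=0: revealed 9 new [(0,0) (0,1) (1,0) (1,1) (2,0) (2,1) (3,0) (3,1) (4,0)] -> total=10

Answer: ##...
##...
##...
##...
##...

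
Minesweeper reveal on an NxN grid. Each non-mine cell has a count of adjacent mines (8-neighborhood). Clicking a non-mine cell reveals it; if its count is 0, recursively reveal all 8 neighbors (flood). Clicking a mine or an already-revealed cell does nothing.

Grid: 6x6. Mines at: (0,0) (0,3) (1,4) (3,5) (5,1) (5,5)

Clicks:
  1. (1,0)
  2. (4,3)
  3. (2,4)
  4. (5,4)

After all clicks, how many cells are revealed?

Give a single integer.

Answer: 22

Derivation:
Click 1 (1,0) count=1: revealed 1 new [(1,0)] -> total=1
Click 2 (4,3) count=0: revealed 21 new [(1,1) (1,2) (1,3) (2,0) (2,1) (2,2) (2,3) (2,4) (3,0) (3,1) (3,2) (3,3) (3,4) (4,0) (4,1) (4,2) (4,3) (4,4) (5,2) (5,3) (5,4)] -> total=22
Click 3 (2,4) count=2: revealed 0 new [(none)] -> total=22
Click 4 (5,4) count=1: revealed 0 new [(none)] -> total=22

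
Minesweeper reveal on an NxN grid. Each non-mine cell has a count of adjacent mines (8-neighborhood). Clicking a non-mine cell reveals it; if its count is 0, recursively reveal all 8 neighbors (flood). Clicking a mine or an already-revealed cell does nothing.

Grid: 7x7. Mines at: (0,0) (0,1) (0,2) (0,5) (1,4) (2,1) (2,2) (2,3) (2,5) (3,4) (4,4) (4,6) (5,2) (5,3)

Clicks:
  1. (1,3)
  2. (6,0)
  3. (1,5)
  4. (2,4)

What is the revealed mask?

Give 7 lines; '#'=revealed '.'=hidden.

Answer: .......
...#.#.
....#..
##.....
##.....
##.....
##.....

Derivation:
Click 1 (1,3) count=4: revealed 1 new [(1,3)] -> total=1
Click 2 (6,0) count=0: revealed 8 new [(3,0) (3,1) (4,0) (4,1) (5,0) (5,1) (6,0) (6,1)] -> total=9
Click 3 (1,5) count=3: revealed 1 new [(1,5)] -> total=10
Click 4 (2,4) count=4: revealed 1 new [(2,4)] -> total=11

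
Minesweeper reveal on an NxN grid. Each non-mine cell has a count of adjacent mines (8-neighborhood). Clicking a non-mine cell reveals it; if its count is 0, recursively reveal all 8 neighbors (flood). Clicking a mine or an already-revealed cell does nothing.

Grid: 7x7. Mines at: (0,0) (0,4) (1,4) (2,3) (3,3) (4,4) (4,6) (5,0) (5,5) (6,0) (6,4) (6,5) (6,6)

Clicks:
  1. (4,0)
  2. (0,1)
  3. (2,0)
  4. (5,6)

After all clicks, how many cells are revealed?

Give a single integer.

Answer: 14

Derivation:
Click 1 (4,0) count=1: revealed 1 new [(4,0)] -> total=1
Click 2 (0,1) count=1: revealed 1 new [(0,1)] -> total=2
Click 3 (2,0) count=0: revealed 11 new [(1,0) (1,1) (1,2) (2,0) (2,1) (2,2) (3,0) (3,1) (3,2) (4,1) (4,2)] -> total=13
Click 4 (5,6) count=4: revealed 1 new [(5,6)] -> total=14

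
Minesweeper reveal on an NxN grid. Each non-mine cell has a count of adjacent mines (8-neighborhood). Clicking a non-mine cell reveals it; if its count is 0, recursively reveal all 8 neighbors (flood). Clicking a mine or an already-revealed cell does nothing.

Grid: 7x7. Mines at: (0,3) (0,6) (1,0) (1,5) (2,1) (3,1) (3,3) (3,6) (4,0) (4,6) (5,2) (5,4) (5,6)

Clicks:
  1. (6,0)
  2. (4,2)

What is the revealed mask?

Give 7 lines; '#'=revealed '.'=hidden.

Answer: .......
.......
.......
.......
..#....
##.....
##.....

Derivation:
Click 1 (6,0) count=0: revealed 4 new [(5,0) (5,1) (6,0) (6,1)] -> total=4
Click 2 (4,2) count=3: revealed 1 new [(4,2)] -> total=5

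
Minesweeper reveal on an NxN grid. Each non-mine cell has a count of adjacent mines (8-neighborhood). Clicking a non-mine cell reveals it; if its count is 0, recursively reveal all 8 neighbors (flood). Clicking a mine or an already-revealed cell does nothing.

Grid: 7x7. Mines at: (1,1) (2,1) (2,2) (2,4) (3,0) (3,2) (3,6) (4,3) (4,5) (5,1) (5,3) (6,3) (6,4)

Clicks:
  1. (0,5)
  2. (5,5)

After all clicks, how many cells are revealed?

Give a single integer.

Answer: 13

Derivation:
Click 1 (0,5) count=0: revealed 12 new [(0,2) (0,3) (0,4) (0,5) (0,6) (1,2) (1,3) (1,4) (1,5) (1,6) (2,5) (2,6)] -> total=12
Click 2 (5,5) count=2: revealed 1 new [(5,5)] -> total=13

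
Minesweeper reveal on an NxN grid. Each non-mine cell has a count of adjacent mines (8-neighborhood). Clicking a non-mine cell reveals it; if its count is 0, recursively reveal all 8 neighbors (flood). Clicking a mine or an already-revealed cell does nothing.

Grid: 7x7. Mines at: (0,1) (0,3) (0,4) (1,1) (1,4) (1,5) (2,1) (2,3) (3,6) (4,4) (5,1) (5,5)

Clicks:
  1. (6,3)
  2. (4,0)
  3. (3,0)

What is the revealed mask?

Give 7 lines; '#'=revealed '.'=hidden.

Click 1 (6,3) count=0: revealed 6 new [(5,2) (5,3) (5,4) (6,2) (6,3) (6,4)] -> total=6
Click 2 (4,0) count=1: revealed 1 new [(4,0)] -> total=7
Click 3 (3,0) count=1: revealed 1 new [(3,0)] -> total=8

Answer: .......
.......
.......
#......
#......
..###..
..###..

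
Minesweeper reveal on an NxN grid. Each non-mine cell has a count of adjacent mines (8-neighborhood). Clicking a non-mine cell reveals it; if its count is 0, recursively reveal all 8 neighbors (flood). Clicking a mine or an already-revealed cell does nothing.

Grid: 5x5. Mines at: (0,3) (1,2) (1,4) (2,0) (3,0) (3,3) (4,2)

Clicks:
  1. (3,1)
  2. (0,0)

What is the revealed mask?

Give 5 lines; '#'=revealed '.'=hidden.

Answer: ##...
##...
.....
.#...
.....

Derivation:
Click 1 (3,1) count=3: revealed 1 new [(3,1)] -> total=1
Click 2 (0,0) count=0: revealed 4 new [(0,0) (0,1) (1,0) (1,1)] -> total=5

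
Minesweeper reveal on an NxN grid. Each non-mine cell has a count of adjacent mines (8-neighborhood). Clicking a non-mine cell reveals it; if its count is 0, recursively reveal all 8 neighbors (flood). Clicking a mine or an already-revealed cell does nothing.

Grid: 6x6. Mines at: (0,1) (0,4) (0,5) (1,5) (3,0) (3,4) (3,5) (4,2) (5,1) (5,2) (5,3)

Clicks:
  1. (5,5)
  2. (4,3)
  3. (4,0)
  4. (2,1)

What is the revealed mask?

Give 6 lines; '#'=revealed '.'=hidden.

Answer: ......
......
.#....
......
#..###
....##

Derivation:
Click 1 (5,5) count=0: revealed 4 new [(4,4) (4,5) (5,4) (5,5)] -> total=4
Click 2 (4,3) count=4: revealed 1 new [(4,3)] -> total=5
Click 3 (4,0) count=2: revealed 1 new [(4,0)] -> total=6
Click 4 (2,1) count=1: revealed 1 new [(2,1)] -> total=7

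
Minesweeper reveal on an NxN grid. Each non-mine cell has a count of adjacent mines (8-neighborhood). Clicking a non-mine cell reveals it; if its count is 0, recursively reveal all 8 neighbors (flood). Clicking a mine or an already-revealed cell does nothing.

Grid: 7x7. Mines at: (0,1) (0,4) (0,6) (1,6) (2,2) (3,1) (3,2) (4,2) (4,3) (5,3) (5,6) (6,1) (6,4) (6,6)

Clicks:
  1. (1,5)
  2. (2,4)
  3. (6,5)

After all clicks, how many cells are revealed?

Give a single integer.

Answer: 15

Derivation:
Click 1 (1,5) count=3: revealed 1 new [(1,5)] -> total=1
Click 2 (2,4) count=0: revealed 13 new [(1,3) (1,4) (2,3) (2,4) (2,5) (2,6) (3,3) (3,4) (3,5) (3,6) (4,4) (4,5) (4,6)] -> total=14
Click 3 (6,5) count=3: revealed 1 new [(6,5)] -> total=15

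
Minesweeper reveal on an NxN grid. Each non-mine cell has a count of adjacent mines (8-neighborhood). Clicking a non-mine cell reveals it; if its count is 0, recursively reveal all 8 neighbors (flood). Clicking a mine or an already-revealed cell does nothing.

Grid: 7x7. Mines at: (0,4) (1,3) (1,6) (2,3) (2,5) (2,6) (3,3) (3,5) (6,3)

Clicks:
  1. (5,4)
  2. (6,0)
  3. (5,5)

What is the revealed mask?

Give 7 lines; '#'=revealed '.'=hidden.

Click 1 (5,4) count=1: revealed 1 new [(5,4)] -> total=1
Click 2 (6,0) count=0: revealed 21 new [(0,0) (0,1) (0,2) (1,0) (1,1) (1,2) (2,0) (2,1) (2,2) (3,0) (3,1) (3,2) (4,0) (4,1) (4,2) (5,0) (5,1) (5,2) (6,0) (6,1) (6,2)] -> total=22
Click 3 (5,5) count=0: revealed 8 new [(4,4) (4,5) (4,6) (5,5) (5,6) (6,4) (6,5) (6,6)] -> total=30

Answer: ###....
###....
###....
###....
###.###
###.###
###.###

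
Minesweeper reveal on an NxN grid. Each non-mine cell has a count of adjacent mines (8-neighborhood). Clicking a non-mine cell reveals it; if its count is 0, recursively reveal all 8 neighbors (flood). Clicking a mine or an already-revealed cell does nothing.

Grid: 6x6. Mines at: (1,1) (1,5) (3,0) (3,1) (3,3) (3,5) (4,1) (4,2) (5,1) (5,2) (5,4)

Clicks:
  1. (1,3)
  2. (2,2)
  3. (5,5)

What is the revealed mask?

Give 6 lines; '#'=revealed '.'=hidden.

Answer: ..###.
..###.
..###.
......
......
.....#

Derivation:
Click 1 (1,3) count=0: revealed 9 new [(0,2) (0,3) (0,4) (1,2) (1,3) (1,4) (2,2) (2,3) (2,4)] -> total=9
Click 2 (2,2) count=3: revealed 0 new [(none)] -> total=9
Click 3 (5,5) count=1: revealed 1 new [(5,5)] -> total=10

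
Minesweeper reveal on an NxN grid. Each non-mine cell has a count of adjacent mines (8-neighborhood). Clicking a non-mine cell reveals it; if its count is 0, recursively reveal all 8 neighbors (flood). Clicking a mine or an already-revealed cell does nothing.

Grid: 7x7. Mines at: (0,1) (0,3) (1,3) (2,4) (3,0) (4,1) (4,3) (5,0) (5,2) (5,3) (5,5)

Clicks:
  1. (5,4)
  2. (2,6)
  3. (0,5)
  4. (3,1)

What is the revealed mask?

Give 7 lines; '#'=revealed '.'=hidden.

Click 1 (5,4) count=3: revealed 1 new [(5,4)] -> total=1
Click 2 (2,6) count=0: revealed 12 new [(0,4) (0,5) (0,6) (1,4) (1,5) (1,6) (2,5) (2,6) (3,5) (3,6) (4,5) (4,6)] -> total=13
Click 3 (0,5) count=0: revealed 0 new [(none)] -> total=13
Click 4 (3,1) count=2: revealed 1 new [(3,1)] -> total=14

Answer: ....###
....###
.....##
.#...##
.....##
....#..
.......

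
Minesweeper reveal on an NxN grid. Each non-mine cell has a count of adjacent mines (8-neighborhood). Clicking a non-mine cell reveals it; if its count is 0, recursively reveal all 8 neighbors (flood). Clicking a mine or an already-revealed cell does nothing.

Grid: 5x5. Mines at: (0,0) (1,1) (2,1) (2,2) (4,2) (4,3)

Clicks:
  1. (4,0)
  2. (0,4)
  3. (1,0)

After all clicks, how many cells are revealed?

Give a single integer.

Answer: 15

Derivation:
Click 1 (4,0) count=0: revealed 4 new [(3,0) (3,1) (4,0) (4,1)] -> total=4
Click 2 (0,4) count=0: revealed 10 new [(0,2) (0,3) (0,4) (1,2) (1,3) (1,4) (2,3) (2,4) (3,3) (3,4)] -> total=14
Click 3 (1,0) count=3: revealed 1 new [(1,0)] -> total=15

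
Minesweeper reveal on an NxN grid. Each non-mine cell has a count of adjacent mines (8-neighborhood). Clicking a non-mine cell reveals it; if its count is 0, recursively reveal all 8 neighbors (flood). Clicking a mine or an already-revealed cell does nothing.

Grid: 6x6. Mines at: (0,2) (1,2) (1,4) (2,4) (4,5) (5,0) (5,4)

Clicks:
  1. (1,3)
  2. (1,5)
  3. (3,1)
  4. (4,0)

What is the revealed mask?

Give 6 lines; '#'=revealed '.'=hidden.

Answer: ##....
##.#.#
####..
####..
####..
.###..

Derivation:
Click 1 (1,3) count=4: revealed 1 new [(1,3)] -> total=1
Click 2 (1,5) count=2: revealed 1 new [(1,5)] -> total=2
Click 3 (3,1) count=0: revealed 19 new [(0,0) (0,1) (1,0) (1,1) (2,0) (2,1) (2,2) (2,3) (3,0) (3,1) (3,2) (3,3) (4,0) (4,1) (4,2) (4,3) (5,1) (5,2) (5,3)] -> total=21
Click 4 (4,0) count=1: revealed 0 new [(none)] -> total=21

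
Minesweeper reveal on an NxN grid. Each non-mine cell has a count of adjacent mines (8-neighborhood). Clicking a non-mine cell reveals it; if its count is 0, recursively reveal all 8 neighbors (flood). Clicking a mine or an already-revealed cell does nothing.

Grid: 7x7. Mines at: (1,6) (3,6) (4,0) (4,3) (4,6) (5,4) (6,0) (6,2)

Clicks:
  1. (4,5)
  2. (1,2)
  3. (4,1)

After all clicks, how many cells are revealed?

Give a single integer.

Click 1 (4,5) count=3: revealed 1 new [(4,5)] -> total=1
Click 2 (1,2) count=0: revealed 24 new [(0,0) (0,1) (0,2) (0,3) (0,4) (0,5) (1,0) (1,1) (1,2) (1,3) (1,4) (1,5) (2,0) (2,1) (2,2) (2,3) (2,4) (2,5) (3,0) (3,1) (3,2) (3,3) (3,4) (3,5)] -> total=25
Click 3 (4,1) count=1: revealed 1 new [(4,1)] -> total=26

Answer: 26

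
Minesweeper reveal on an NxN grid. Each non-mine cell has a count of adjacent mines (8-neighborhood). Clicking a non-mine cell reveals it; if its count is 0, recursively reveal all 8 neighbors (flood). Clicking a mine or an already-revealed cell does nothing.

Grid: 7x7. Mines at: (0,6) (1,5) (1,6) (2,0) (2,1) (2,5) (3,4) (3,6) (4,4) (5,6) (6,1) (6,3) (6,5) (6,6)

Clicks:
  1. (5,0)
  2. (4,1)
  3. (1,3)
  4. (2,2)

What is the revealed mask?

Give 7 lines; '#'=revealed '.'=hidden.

Answer: #####..
#####..
..###..
####...
####...
####...
.......

Derivation:
Click 1 (5,0) count=1: revealed 1 new [(5,0)] -> total=1
Click 2 (4,1) count=0: revealed 11 new [(3,0) (3,1) (3,2) (3,3) (4,0) (4,1) (4,2) (4,3) (5,1) (5,2) (5,3)] -> total=12
Click 3 (1,3) count=0: revealed 13 new [(0,0) (0,1) (0,2) (0,3) (0,4) (1,0) (1,1) (1,2) (1,3) (1,4) (2,2) (2,3) (2,4)] -> total=25
Click 4 (2,2) count=1: revealed 0 new [(none)] -> total=25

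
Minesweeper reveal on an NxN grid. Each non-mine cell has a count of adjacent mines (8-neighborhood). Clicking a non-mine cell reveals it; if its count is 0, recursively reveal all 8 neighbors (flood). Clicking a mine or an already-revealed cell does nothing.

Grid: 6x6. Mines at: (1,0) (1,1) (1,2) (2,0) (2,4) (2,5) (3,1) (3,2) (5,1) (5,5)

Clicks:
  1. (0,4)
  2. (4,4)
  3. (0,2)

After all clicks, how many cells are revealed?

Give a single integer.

Click 1 (0,4) count=0: revealed 6 new [(0,3) (0,4) (0,5) (1,3) (1,4) (1,5)] -> total=6
Click 2 (4,4) count=1: revealed 1 new [(4,4)] -> total=7
Click 3 (0,2) count=2: revealed 1 new [(0,2)] -> total=8

Answer: 8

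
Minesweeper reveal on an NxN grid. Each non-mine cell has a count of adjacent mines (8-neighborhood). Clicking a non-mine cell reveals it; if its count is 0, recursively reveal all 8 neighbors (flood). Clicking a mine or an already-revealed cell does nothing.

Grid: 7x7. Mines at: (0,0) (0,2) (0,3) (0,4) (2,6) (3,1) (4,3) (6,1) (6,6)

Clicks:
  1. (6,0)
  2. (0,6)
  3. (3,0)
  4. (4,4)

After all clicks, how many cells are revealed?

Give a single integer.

Click 1 (6,0) count=1: revealed 1 new [(6,0)] -> total=1
Click 2 (0,6) count=0: revealed 4 new [(0,5) (0,6) (1,5) (1,6)] -> total=5
Click 3 (3,0) count=1: revealed 1 new [(3,0)] -> total=6
Click 4 (4,4) count=1: revealed 1 new [(4,4)] -> total=7

Answer: 7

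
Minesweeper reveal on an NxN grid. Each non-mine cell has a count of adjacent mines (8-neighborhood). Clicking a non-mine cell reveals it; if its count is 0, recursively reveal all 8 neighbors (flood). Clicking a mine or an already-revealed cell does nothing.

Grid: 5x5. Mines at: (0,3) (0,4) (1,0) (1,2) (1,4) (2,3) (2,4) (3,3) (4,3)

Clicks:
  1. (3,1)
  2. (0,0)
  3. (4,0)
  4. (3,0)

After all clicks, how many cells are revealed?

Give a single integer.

Click 1 (3,1) count=0: revealed 9 new [(2,0) (2,1) (2,2) (3,0) (3,1) (3,2) (4,0) (4,1) (4,2)] -> total=9
Click 2 (0,0) count=1: revealed 1 new [(0,0)] -> total=10
Click 3 (4,0) count=0: revealed 0 new [(none)] -> total=10
Click 4 (3,0) count=0: revealed 0 new [(none)] -> total=10

Answer: 10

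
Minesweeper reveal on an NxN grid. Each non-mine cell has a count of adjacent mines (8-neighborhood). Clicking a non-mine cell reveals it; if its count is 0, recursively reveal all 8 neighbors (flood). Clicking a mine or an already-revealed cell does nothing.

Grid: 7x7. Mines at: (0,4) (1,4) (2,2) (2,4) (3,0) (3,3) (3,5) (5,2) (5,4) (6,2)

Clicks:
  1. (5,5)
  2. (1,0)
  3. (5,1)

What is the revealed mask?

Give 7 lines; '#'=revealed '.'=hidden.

Answer: ####...
####...
##.....
.......
.......
.#...#.
.......

Derivation:
Click 1 (5,5) count=1: revealed 1 new [(5,5)] -> total=1
Click 2 (1,0) count=0: revealed 10 new [(0,0) (0,1) (0,2) (0,3) (1,0) (1,1) (1,2) (1,3) (2,0) (2,1)] -> total=11
Click 3 (5,1) count=2: revealed 1 new [(5,1)] -> total=12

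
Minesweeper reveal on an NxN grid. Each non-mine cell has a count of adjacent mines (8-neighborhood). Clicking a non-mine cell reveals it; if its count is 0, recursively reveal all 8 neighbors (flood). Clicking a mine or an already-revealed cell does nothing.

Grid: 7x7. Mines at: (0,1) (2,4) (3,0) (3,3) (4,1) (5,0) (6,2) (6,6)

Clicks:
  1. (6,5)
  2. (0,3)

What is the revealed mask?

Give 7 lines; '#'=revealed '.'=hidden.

Click 1 (6,5) count=1: revealed 1 new [(6,5)] -> total=1
Click 2 (0,3) count=0: revealed 25 new [(0,2) (0,3) (0,4) (0,5) (0,6) (1,2) (1,3) (1,4) (1,5) (1,6) (2,5) (2,6) (3,4) (3,5) (3,6) (4,3) (4,4) (4,5) (4,6) (5,3) (5,4) (5,5) (5,6) (6,3) (6,4)] -> total=26

Answer: ..#####
..#####
.....##
....###
...####
...####
...###.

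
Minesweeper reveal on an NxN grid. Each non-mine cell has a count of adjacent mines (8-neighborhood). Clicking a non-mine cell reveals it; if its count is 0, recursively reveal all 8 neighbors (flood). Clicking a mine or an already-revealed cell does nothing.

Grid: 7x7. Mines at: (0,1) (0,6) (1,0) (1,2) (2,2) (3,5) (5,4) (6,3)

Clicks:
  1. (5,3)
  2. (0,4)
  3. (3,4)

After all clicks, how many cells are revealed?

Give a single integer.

Click 1 (5,3) count=2: revealed 1 new [(5,3)] -> total=1
Click 2 (0,4) count=0: revealed 9 new [(0,3) (0,4) (0,5) (1,3) (1,4) (1,5) (2,3) (2,4) (2,5)] -> total=10
Click 3 (3,4) count=1: revealed 1 new [(3,4)] -> total=11

Answer: 11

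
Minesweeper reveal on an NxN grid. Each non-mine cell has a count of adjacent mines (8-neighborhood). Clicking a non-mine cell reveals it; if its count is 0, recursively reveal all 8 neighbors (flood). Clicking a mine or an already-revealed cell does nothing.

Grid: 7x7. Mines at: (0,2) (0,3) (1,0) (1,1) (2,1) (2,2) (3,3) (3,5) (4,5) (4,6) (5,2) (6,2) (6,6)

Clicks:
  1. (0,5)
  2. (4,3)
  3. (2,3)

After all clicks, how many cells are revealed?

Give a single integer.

Answer: 11

Derivation:
Click 1 (0,5) count=0: revealed 9 new [(0,4) (0,5) (0,6) (1,4) (1,5) (1,6) (2,4) (2,5) (2,6)] -> total=9
Click 2 (4,3) count=2: revealed 1 new [(4,3)] -> total=10
Click 3 (2,3) count=2: revealed 1 new [(2,3)] -> total=11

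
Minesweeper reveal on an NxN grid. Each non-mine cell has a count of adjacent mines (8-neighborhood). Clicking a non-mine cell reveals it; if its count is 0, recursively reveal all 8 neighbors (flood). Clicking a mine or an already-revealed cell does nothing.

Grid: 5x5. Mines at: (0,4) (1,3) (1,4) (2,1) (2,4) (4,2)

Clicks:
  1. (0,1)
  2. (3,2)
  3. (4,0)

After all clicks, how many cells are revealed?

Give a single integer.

Click 1 (0,1) count=0: revealed 6 new [(0,0) (0,1) (0,2) (1,0) (1,1) (1,2)] -> total=6
Click 2 (3,2) count=2: revealed 1 new [(3,2)] -> total=7
Click 3 (4,0) count=0: revealed 4 new [(3,0) (3,1) (4,0) (4,1)] -> total=11

Answer: 11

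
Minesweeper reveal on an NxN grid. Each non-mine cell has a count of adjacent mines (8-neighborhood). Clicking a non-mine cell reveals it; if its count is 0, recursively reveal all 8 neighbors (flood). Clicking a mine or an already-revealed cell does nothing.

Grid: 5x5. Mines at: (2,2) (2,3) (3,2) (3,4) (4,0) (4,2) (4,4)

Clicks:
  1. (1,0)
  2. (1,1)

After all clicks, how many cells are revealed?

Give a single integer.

Click 1 (1,0) count=0: revealed 14 new [(0,0) (0,1) (0,2) (0,3) (0,4) (1,0) (1,1) (1,2) (1,3) (1,4) (2,0) (2,1) (3,0) (3,1)] -> total=14
Click 2 (1,1) count=1: revealed 0 new [(none)] -> total=14

Answer: 14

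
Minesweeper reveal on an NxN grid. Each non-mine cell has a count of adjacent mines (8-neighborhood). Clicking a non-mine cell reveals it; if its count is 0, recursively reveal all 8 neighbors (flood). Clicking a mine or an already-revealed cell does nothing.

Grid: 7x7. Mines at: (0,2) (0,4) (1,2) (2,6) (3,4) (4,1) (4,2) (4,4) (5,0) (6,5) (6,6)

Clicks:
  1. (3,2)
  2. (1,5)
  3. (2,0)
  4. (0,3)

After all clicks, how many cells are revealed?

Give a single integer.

Answer: 11

Derivation:
Click 1 (3,2) count=2: revealed 1 new [(3,2)] -> total=1
Click 2 (1,5) count=2: revealed 1 new [(1,5)] -> total=2
Click 3 (2,0) count=0: revealed 8 new [(0,0) (0,1) (1,0) (1,1) (2,0) (2,1) (3,0) (3,1)] -> total=10
Click 4 (0,3) count=3: revealed 1 new [(0,3)] -> total=11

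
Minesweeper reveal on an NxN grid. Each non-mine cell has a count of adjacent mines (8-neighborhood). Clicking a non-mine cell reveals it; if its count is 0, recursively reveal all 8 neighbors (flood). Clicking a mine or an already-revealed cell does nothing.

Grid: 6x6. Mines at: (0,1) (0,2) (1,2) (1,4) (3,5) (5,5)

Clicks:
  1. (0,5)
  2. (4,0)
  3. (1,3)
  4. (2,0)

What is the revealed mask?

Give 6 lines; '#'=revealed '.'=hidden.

Answer: .....#
##.#..
#####.
#####.
#####.
#####.

Derivation:
Click 1 (0,5) count=1: revealed 1 new [(0,5)] -> total=1
Click 2 (4,0) count=0: revealed 22 new [(1,0) (1,1) (2,0) (2,1) (2,2) (2,3) (2,4) (3,0) (3,1) (3,2) (3,3) (3,4) (4,0) (4,1) (4,2) (4,3) (4,4) (5,0) (5,1) (5,2) (5,3) (5,4)] -> total=23
Click 3 (1,3) count=3: revealed 1 new [(1,3)] -> total=24
Click 4 (2,0) count=0: revealed 0 new [(none)] -> total=24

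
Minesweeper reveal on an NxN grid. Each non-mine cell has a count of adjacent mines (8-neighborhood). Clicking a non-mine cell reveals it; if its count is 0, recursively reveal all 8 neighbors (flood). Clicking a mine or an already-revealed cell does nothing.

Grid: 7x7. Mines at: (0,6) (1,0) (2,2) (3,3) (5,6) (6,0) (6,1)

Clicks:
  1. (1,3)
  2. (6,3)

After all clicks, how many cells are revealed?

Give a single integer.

Answer: 13

Derivation:
Click 1 (1,3) count=1: revealed 1 new [(1,3)] -> total=1
Click 2 (6,3) count=0: revealed 12 new [(4,2) (4,3) (4,4) (4,5) (5,2) (5,3) (5,4) (5,5) (6,2) (6,3) (6,4) (6,5)] -> total=13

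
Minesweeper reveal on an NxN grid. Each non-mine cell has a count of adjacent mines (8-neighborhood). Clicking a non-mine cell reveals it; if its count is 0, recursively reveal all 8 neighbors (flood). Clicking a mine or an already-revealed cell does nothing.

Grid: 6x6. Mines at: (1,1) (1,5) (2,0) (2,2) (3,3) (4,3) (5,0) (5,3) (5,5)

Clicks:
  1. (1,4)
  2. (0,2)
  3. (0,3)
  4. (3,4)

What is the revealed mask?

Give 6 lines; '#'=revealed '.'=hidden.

Click 1 (1,4) count=1: revealed 1 new [(1,4)] -> total=1
Click 2 (0,2) count=1: revealed 1 new [(0,2)] -> total=2
Click 3 (0,3) count=0: revealed 4 new [(0,3) (0,4) (1,2) (1,3)] -> total=6
Click 4 (3,4) count=2: revealed 1 new [(3,4)] -> total=7

Answer: ..###.
..###.
......
....#.
......
......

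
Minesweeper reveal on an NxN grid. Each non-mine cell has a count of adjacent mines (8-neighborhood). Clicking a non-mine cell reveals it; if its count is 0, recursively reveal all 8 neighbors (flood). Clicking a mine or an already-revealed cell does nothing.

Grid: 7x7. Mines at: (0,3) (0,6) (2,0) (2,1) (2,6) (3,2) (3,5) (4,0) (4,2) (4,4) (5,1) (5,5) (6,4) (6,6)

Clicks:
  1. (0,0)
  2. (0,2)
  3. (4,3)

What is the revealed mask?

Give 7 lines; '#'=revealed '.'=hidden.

Answer: ###....
###....
.......
.......
...#...
.......
.......

Derivation:
Click 1 (0,0) count=0: revealed 6 new [(0,0) (0,1) (0,2) (1,0) (1,1) (1,2)] -> total=6
Click 2 (0,2) count=1: revealed 0 new [(none)] -> total=6
Click 3 (4,3) count=3: revealed 1 new [(4,3)] -> total=7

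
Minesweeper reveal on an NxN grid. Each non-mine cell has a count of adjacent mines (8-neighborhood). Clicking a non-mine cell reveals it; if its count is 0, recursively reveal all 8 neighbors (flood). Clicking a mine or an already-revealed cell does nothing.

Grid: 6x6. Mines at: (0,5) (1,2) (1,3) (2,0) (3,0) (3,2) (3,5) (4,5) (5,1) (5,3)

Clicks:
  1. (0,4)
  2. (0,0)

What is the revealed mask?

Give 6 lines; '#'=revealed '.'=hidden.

Click 1 (0,4) count=2: revealed 1 new [(0,4)] -> total=1
Click 2 (0,0) count=0: revealed 4 new [(0,0) (0,1) (1,0) (1,1)] -> total=5

Answer: ##..#.
##....
......
......
......
......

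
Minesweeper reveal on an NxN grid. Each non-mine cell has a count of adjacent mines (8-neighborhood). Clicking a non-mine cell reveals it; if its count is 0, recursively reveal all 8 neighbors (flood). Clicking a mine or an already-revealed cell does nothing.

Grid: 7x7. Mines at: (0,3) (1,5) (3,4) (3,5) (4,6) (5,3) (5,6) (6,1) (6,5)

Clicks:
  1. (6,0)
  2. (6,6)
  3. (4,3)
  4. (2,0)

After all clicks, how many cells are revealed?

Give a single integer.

Click 1 (6,0) count=1: revealed 1 new [(6,0)] -> total=1
Click 2 (6,6) count=2: revealed 1 new [(6,6)] -> total=2
Click 3 (4,3) count=2: revealed 1 new [(4,3)] -> total=3
Click 4 (2,0) count=0: revealed 21 new [(0,0) (0,1) (0,2) (1,0) (1,1) (1,2) (1,3) (2,0) (2,1) (2,2) (2,3) (3,0) (3,1) (3,2) (3,3) (4,0) (4,1) (4,2) (5,0) (5,1) (5,2)] -> total=24

Answer: 24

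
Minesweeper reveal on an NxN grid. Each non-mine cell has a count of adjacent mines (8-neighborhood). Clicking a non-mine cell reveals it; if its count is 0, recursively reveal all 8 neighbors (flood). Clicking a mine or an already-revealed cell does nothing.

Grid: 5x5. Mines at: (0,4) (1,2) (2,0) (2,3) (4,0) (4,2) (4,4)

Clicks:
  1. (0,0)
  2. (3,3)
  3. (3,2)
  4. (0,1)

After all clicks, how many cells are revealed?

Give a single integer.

Click 1 (0,0) count=0: revealed 4 new [(0,0) (0,1) (1,0) (1,1)] -> total=4
Click 2 (3,3) count=3: revealed 1 new [(3,3)] -> total=5
Click 3 (3,2) count=2: revealed 1 new [(3,2)] -> total=6
Click 4 (0,1) count=1: revealed 0 new [(none)] -> total=6

Answer: 6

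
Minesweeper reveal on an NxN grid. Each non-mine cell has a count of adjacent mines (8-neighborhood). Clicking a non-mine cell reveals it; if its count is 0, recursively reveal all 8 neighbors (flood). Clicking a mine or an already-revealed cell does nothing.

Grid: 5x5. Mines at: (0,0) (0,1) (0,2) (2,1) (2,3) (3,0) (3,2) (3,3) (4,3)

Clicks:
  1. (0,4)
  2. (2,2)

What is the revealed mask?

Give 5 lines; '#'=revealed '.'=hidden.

Click 1 (0,4) count=0: revealed 4 new [(0,3) (0,4) (1,3) (1,4)] -> total=4
Click 2 (2,2) count=4: revealed 1 new [(2,2)] -> total=5

Answer: ...##
...##
..#..
.....
.....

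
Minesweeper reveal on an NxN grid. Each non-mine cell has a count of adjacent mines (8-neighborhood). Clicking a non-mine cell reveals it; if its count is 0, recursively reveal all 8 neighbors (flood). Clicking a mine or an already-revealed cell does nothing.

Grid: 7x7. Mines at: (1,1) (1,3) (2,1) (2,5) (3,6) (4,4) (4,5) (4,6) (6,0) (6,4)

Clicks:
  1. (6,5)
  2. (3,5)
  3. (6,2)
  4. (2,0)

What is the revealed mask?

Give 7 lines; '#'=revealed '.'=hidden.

Answer: .......
.......
#......
####.#.
####...
####...
.###.#.

Derivation:
Click 1 (6,5) count=1: revealed 1 new [(6,5)] -> total=1
Click 2 (3,5) count=5: revealed 1 new [(3,5)] -> total=2
Click 3 (6,2) count=0: revealed 15 new [(3,0) (3,1) (3,2) (3,3) (4,0) (4,1) (4,2) (4,3) (5,0) (5,1) (5,2) (5,3) (6,1) (6,2) (6,3)] -> total=17
Click 4 (2,0) count=2: revealed 1 new [(2,0)] -> total=18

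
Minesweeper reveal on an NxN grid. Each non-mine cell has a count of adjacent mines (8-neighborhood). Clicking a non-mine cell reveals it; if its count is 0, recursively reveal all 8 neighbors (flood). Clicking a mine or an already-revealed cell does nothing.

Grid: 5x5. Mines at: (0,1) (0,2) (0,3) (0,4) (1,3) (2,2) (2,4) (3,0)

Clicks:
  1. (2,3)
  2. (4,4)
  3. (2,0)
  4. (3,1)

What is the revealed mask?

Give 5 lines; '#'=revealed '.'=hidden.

Click 1 (2,3) count=3: revealed 1 new [(2,3)] -> total=1
Click 2 (4,4) count=0: revealed 8 new [(3,1) (3,2) (3,3) (3,4) (4,1) (4,2) (4,3) (4,4)] -> total=9
Click 3 (2,0) count=1: revealed 1 new [(2,0)] -> total=10
Click 4 (3,1) count=2: revealed 0 new [(none)] -> total=10

Answer: .....
.....
#..#.
.####
.####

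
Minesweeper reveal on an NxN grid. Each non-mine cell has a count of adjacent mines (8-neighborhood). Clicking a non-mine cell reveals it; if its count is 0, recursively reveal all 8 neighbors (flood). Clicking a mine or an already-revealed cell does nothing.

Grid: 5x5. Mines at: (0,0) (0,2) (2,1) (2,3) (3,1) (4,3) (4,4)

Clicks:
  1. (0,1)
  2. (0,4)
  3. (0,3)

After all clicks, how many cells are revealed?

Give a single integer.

Answer: 5

Derivation:
Click 1 (0,1) count=2: revealed 1 new [(0,1)] -> total=1
Click 2 (0,4) count=0: revealed 4 new [(0,3) (0,4) (1,3) (1,4)] -> total=5
Click 3 (0,3) count=1: revealed 0 new [(none)] -> total=5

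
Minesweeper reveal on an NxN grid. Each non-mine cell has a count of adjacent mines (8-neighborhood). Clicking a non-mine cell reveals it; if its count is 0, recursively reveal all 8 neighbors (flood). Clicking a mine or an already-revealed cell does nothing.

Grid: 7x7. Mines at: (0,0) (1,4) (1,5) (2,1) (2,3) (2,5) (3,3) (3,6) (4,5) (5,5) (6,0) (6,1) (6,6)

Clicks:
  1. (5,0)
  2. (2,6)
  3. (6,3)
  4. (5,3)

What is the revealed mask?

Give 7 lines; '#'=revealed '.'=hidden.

Answer: .......
.......
......#
.......
..###..
#.###..
..###..

Derivation:
Click 1 (5,0) count=2: revealed 1 new [(5,0)] -> total=1
Click 2 (2,6) count=3: revealed 1 new [(2,6)] -> total=2
Click 3 (6,3) count=0: revealed 9 new [(4,2) (4,3) (4,4) (5,2) (5,3) (5,4) (6,2) (6,3) (6,4)] -> total=11
Click 4 (5,3) count=0: revealed 0 new [(none)] -> total=11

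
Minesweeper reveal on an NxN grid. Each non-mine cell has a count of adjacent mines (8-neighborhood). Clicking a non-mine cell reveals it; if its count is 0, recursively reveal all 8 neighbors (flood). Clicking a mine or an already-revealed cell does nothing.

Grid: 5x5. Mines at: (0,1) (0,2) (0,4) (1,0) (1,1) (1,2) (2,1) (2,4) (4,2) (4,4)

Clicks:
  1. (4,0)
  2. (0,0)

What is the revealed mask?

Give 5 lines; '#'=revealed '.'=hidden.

Answer: #....
.....
.....
##...
##...

Derivation:
Click 1 (4,0) count=0: revealed 4 new [(3,0) (3,1) (4,0) (4,1)] -> total=4
Click 2 (0,0) count=3: revealed 1 new [(0,0)] -> total=5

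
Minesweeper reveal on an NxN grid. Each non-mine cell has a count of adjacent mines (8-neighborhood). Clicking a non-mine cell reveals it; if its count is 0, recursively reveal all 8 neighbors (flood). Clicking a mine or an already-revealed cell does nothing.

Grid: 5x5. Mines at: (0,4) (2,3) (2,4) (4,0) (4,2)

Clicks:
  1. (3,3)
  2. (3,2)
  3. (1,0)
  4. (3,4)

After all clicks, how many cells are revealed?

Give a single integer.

Answer: 16

Derivation:
Click 1 (3,3) count=3: revealed 1 new [(3,3)] -> total=1
Click 2 (3,2) count=2: revealed 1 new [(3,2)] -> total=2
Click 3 (1,0) count=0: revealed 13 new [(0,0) (0,1) (0,2) (0,3) (1,0) (1,1) (1,2) (1,3) (2,0) (2,1) (2,2) (3,0) (3,1)] -> total=15
Click 4 (3,4) count=2: revealed 1 new [(3,4)] -> total=16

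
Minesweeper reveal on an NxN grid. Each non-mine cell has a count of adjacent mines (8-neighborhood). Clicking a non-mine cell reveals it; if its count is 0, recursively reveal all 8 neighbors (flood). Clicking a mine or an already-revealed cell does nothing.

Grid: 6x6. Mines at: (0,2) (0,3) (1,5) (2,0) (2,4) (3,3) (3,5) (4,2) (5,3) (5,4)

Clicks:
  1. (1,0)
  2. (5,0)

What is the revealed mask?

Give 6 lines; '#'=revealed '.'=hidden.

Click 1 (1,0) count=1: revealed 1 new [(1,0)] -> total=1
Click 2 (5,0) count=0: revealed 6 new [(3,0) (3,1) (4,0) (4,1) (5,0) (5,1)] -> total=7

Answer: ......
#.....
......
##....
##....
##....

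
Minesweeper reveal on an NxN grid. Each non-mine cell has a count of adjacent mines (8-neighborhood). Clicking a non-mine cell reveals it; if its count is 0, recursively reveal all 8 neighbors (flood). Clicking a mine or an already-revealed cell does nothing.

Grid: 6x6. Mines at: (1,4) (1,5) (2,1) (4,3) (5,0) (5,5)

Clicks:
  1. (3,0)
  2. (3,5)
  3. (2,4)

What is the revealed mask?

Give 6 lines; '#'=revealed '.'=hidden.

Click 1 (3,0) count=1: revealed 1 new [(3,0)] -> total=1
Click 2 (3,5) count=0: revealed 6 new [(2,4) (2,5) (3,4) (3,5) (4,4) (4,5)] -> total=7
Click 3 (2,4) count=2: revealed 0 new [(none)] -> total=7

Answer: ......
......
....##
#...##
....##
......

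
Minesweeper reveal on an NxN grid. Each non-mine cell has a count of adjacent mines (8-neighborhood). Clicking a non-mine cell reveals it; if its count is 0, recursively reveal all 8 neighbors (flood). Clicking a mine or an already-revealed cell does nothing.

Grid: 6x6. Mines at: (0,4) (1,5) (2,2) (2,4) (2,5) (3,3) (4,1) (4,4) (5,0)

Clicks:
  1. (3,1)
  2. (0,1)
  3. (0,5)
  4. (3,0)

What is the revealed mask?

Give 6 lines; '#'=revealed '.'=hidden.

Click 1 (3,1) count=2: revealed 1 new [(3,1)] -> total=1
Click 2 (0,1) count=0: revealed 11 new [(0,0) (0,1) (0,2) (0,3) (1,0) (1,1) (1,2) (1,3) (2,0) (2,1) (3,0)] -> total=12
Click 3 (0,5) count=2: revealed 1 new [(0,5)] -> total=13
Click 4 (3,0) count=1: revealed 0 new [(none)] -> total=13

Answer: ####.#
####..
##....
##....
......
......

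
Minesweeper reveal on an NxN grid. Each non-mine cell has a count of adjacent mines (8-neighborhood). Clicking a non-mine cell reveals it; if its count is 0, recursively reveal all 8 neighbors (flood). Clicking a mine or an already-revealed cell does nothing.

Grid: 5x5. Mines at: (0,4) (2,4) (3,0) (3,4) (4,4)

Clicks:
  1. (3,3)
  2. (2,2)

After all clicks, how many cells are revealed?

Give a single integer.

Click 1 (3,3) count=3: revealed 1 new [(3,3)] -> total=1
Click 2 (2,2) count=0: revealed 17 new [(0,0) (0,1) (0,2) (0,3) (1,0) (1,1) (1,2) (1,3) (2,0) (2,1) (2,2) (2,3) (3,1) (3,2) (4,1) (4,2) (4,3)] -> total=18

Answer: 18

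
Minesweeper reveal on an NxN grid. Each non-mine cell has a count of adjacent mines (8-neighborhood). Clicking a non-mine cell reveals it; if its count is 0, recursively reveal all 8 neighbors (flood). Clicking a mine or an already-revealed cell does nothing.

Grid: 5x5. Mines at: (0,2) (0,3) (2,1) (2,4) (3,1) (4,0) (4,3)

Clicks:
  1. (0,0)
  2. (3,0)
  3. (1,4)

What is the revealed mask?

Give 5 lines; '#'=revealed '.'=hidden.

Click 1 (0,0) count=0: revealed 4 new [(0,0) (0,1) (1,0) (1,1)] -> total=4
Click 2 (3,0) count=3: revealed 1 new [(3,0)] -> total=5
Click 3 (1,4) count=2: revealed 1 new [(1,4)] -> total=6

Answer: ##...
##..#
.....
#....
.....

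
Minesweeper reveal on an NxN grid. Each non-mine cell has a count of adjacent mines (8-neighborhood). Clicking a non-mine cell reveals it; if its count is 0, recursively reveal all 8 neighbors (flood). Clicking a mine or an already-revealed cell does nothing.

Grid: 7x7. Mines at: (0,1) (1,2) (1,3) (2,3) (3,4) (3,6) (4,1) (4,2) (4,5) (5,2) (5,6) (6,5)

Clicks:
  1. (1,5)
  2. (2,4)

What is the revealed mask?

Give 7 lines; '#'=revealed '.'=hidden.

Click 1 (1,5) count=0: revealed 9 new [(0,4) (0,5) (0,6) (1,4) (1,5) (1,6) (2,4) (2,5) (2,6)] -> total=9
Click 2 (2,4) count=3: revealed 0 new [(none)] -> total=9

Answer: ....###
....###
....###
.......
.......
.......
.......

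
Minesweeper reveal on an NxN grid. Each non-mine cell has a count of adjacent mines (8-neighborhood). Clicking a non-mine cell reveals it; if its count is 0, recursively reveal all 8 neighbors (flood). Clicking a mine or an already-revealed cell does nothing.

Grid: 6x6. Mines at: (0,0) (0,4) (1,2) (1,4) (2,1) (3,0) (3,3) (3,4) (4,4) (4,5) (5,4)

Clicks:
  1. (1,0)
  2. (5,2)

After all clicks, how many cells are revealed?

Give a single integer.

Click 1 (1,0) count=2: revealed 1 new [(1,0)] -> total=1
Click 2 (5,2) count=0: revealed 8 new [(4,0) (4,1) (4,2) (4,3) (5,0) (5,1) (5,2) (5,3)] -> total=9

Answer: 9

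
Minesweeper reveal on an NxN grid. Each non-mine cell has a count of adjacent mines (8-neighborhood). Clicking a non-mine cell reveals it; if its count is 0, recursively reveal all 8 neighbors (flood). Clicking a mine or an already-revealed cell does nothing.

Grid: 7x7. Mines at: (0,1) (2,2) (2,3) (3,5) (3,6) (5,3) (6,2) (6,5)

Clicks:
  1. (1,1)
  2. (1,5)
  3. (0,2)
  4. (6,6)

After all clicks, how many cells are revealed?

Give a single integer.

Answer: 15

Derivation:
Click 1 (1,1) count=2: revealed 1 new [(1,1)] -> total=1
Click 2 (1,5) count=0: revealed 13 new [(0,2) (0,3) (0,4) (0,5) (0,6) (1,2) (1,3) (1,4) (1,5) (1,6) (2,4) (2,5) (2,6)] -> total=14
Click 3 (0,2) count=1: revealed 0 new [(none)] -> total=14
Click 4 (6,6) count=1: revealed 1 new [(6,6)] -> total=15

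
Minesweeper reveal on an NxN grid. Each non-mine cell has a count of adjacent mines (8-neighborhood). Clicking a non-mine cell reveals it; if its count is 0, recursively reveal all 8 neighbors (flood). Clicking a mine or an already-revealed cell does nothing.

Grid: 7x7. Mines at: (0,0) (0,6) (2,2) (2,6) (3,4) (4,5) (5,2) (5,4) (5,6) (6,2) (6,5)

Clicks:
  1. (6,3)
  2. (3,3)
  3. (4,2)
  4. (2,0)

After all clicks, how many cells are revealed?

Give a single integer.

Click 1 (6,3) count=3: revealed 1 new [(6,3)] -> total=1
Click 2 (3,3) count=2: revealed 1 new [(3,3)] -> total=2
Click 3 (4,2) count=1: revealed 1 new [(4,2)] -> total=3
Click 4 (2,0) count=0: revealed 12 new [(1,0) (1,1) (2,0) (2,1) (3,0) (3,1) (4,0) (4,1) (5,0) (5,1) (6,0) (6,1)] -> total=15

Answer: 15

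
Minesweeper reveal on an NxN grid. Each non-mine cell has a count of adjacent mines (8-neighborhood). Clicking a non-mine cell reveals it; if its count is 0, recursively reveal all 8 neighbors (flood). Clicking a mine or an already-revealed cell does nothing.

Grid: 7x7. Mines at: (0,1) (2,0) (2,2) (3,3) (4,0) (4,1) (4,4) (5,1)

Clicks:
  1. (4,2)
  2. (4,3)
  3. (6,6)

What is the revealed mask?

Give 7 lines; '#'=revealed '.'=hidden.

Answer: ..#####
..#####
...####
....###
..##.##
..#####
..#####

Derivation:
Click 1 (4,2) count=3: revealed 1 new [(4,2)] -> total=1
Click 2 (4,3) count=2: revealed 1 new [(4,3)] -> total=2
Click 3 (6,6) count=0: revealed 29 new [(0,2) (0,3) (0,4) (0,5) (0,6) (1,2) (1,3) (1,4) (1,5) (1,6) (2,3) (2,4) (2,5) (2,6) (3,4) (3,5) (3,6) (4,5) (4,6) (5,2) (5,3) (5,4) (5,5) (5,6) (6,2) (6,3) (6,4) (6,5) (6,6)] -> total=31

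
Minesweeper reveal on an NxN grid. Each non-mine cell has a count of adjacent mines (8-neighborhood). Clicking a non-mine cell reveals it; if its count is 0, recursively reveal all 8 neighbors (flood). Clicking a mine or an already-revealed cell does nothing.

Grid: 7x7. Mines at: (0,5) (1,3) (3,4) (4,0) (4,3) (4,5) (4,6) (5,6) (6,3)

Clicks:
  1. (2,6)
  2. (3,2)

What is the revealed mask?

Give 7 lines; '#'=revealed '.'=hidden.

Click 1 (2,6) count=0: revealed 6 new [(1,5) (1,6) (2,5) (2,6) (3,5) (3,6)] -> total=6
Click 2 (3,2) count=1: revealed 1 new [(3,2)] -> total=7

Answer: .......
.....##
.....##
..#..##
.......
.......
.......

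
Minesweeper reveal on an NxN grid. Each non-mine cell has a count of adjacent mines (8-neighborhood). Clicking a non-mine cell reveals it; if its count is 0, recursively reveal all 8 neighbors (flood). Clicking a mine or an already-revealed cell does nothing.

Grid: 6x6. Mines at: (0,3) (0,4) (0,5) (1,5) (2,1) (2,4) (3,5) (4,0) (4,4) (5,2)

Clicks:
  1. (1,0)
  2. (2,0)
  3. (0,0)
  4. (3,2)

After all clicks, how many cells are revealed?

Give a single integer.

Answer: 8

Derivation:
Click 1 (1,0) count=1: revealed 1 new [(1,0)] -> total=1
Click 2 (2,0) count=1: revealed 1 new [(2,0)] -> total=2
Click 3 (0,0) count=0: revealed 5 new [(0,0) (0,1) (0,2) (1,1) (1,2)] -> total=7
Click 4 (3,2) count=1: revealed 1 new [(3,2)] -> total=8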